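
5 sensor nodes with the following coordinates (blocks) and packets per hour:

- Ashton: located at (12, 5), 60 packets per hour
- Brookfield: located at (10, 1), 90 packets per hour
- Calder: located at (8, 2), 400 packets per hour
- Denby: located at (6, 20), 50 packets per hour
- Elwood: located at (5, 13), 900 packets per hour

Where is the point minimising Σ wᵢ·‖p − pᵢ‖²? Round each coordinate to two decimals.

The minimiser of Σwᵢ‖p−pᵢ‖² is the weighted centroid p* = (Σwᵢpᵢ)/(Σwᵢ).
Σwᵢ = 1500.
Σwᵢxᵢ = 60·12 + 90·10 + 400·8 + 50·6 + 900·5 = 9620.
Σwᵢyᵢ = 60·5 + 90·1 + 400·2 + 50·20 + 900·13 = 13890.
x* = 9620/1500 = 6.41, y* = 13890/1500 = 9.26.

(6.41, 9.26)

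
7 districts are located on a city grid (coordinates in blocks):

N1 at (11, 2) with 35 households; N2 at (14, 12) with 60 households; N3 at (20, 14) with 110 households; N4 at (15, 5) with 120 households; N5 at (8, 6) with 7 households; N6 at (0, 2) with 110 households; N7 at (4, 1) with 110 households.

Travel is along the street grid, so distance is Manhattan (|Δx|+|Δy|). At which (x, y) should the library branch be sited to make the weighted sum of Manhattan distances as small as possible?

Manhattan distance separates: Σwᵢ(|x−xᵢ|+|y−yᵢ|) = Σwᵢ|x−xᵢ| + Σwᵢ|y−yᵢ|, so x and y are optimised independently as 1-D weighted medians.
Total weight W = 552; half = 276.
x-coordinate, sorted with cumulative weight:
  x=0 (N6, w=110) cum 110
  x=4 (N7, w=110) cum 220
  x=8 (N5, w=7) cum 227
  x=11 (N1, w=35) cum 262
  x=14 (N2, w=60) cum 322  ← median
  x=15 (N4, w=120) cum 442
  x=20 (N3, w=110) cum 552
⇒ x* = 14
y-coordinate, sorted with cumulative weight:
  y=1 (N7, w=110) cum 110
  y=2 (N1, w=35) cum 145
  y=2 (N6, w=110) cum 255
  y=5 (N4, w=120) cum 375  ← median
  y=6 (N5, w=7) cum 382
  y=12 (N2, w=60) cum 442
  y=14 (N3, w=110) cum 552
⇒ y* = 5

(14, 5)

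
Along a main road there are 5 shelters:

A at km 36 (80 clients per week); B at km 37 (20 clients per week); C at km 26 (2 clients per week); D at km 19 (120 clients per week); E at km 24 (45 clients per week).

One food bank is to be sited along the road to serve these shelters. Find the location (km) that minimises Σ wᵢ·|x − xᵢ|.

x = 24

For a sum of weighted absolute distances on a line, the optimum is the weighted median (not the mean). Total weight W = 267; half-weight = 133.5.
Sort by position and accumulate weight:
  km 19 (D, w=120) → cum 120
  km 24 (E, w=45) → cum 165  ≥ 133.5 → median here
  km 26 (C, w=2) → cum 167
  km 36 (A, w=80) → cum 247
  km 37 (B, w=20) → cum 267
Optimal location: km 24.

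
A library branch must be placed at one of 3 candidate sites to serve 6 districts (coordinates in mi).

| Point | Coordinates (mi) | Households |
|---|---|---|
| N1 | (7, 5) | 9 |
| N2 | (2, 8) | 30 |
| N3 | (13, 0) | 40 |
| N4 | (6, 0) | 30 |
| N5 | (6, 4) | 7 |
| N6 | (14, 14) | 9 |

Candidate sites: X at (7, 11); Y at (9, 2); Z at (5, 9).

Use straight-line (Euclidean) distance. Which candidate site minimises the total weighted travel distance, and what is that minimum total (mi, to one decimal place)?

Total weighted distance at each candidate:
  X (7, 11): total = 1179.5
  Y (9, 2): total = 738.3
  Z (5, 9): total = 1016.8
Minimum is at Y with total 738.3 mi.

Y, total 738.3 mi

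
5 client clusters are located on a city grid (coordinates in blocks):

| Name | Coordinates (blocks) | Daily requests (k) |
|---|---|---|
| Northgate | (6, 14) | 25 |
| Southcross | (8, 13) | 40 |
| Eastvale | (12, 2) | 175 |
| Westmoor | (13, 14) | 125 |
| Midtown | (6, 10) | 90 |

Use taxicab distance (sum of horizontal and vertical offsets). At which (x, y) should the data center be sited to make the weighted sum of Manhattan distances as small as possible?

(12, 10)

Manhattan distance separates: Σwᵢ(|x−xᵢ|+|y−yᵢ|) = Σwᵢ|x−xᵢ| + Σwᵢ|y−yᵢ|, so x and y are optimised independently as 1-D weighted medians.
Total weight W = 455; half = 227.5.
x-coordinate, sorted with cumulative weight:
  x=6 (Northgate, w=25) cum 25
  x=6 (Midtown, w=90) cum 115
  x=8 (Southcross, w=40) cum 155
  x=12 (Eastvale, w=175) cum 330  ← median
  x=13 (Westmoor, w=125) cum 455
⇒ x* = 12
y-coordinate, sorted with cumulative weight:
  y=2 (Eastvale, w=175) cum 175
  y=10 (Midtown, w=90) cum 265  ← median
  y=13 (Southcross, w=40) cum 305
  y=14 (Northgate, w=25) cum 330
  y=14 (Westmoor, w=125) cum 455
⇒ y* = 10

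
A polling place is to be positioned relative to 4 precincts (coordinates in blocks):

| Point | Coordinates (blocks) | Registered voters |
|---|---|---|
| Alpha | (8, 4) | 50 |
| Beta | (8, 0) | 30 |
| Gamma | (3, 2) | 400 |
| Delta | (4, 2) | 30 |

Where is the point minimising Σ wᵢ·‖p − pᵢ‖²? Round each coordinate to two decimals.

The minimiser of Σwᵢ‖p−pᵢ‖² is the weighted centroid p* = (Σwᵢpᵢ)/(Σwᵢ).
Σwᵢ = 510.
Σwᵢxᵢ = 50·8 + 30·8 + 400·3 + 30·4 = 1960.
Σwᵢyᵢ = 50·4 + 30·0 + 400·2 + 30·2 = 1060.
x* = 1960/510 = 3.84, y* = 1060/510 = 2.08.

(3.84, 2.08)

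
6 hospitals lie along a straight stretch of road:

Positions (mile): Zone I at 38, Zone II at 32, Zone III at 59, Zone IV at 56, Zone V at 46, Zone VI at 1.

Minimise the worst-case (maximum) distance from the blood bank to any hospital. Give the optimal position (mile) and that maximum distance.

location 30, max distance 29

The 1-center on a line is the midpoint of the two extreme points: leftmost at 1, rightmost at 59.
Optimal location = (1 + 59)/2 = 30; maximum distance = (59 − 1)/2 = 29.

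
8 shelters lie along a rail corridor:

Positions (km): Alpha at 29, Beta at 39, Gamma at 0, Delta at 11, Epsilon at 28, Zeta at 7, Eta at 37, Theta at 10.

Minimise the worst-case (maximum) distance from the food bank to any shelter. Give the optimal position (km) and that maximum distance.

location 19.5, max distance 19.5

The 1-center on a line is the midpoint of the two extreme points: leftmost at 0, rightmost at 39.
Optimal location = (0 + 39)/2 = 19.5; maximum distance = (39 − 0)/2 = 19.5.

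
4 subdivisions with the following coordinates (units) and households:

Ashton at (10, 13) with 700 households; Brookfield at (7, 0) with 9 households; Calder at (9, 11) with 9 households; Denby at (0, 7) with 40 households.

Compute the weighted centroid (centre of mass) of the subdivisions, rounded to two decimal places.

The minimiser of Σwᵢ‖p−pᵢ‖² is the weighted centroid p* = (Σwᵢpᵢ)/(Σwᵢ).
Σwᵢ = 758.
Σwᵢxᵢ = 700·10 + 9·7 + 9·9 + 40·0 = 7144.
Σwᵢyᵢ = 700·13 + 9·0 + 9·11 + 40·7 = 9479.
x* = 7144/758 = 9.42, y* = 9479/758 = 12.51.

(9.42, 12.51)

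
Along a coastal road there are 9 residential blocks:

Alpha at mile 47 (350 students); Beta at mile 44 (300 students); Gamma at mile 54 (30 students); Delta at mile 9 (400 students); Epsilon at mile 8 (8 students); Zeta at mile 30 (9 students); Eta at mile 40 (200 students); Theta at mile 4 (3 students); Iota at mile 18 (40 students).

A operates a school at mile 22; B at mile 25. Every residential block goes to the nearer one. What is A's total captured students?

The indifferent point is the midpoint (22+25)/2 = 23.5; residential blocks left of it (closer to A at 22) go to A, those right go to B.
  Theta at 4 (w=3) → A
  Epsilon at 8 (w=8) → A
  Delta at 9 (w=400) → A
  Iota at 18 (w=40) → A
  Zeta at 30 (w=9) → B
  Eta at 40 (w=200) → B
  Beta at 44 (w=300) → B
  Alpha at 47 (w=350) → B
  Gamma at 54 (w=30) → B
A captures 451; B captures 889.

451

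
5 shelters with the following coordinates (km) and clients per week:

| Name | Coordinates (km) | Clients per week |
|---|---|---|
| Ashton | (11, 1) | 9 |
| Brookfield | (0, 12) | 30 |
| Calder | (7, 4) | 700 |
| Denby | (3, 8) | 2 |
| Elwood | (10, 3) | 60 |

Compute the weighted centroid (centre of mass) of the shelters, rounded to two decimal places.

(7.00, 4.20)

The minimiser of Σwᵢ‖p−pᵢ‖² is the weighted centroid p* = (Σwᵢpᵢ)/(Σwᵢ).
Σwᵢ = 801.
Σwᵢxᵢ = 9·11 + 30·0 + 700·7 + 2·3 + 60·10 = 5605.
Σwᵢyᵢ = 9·1 + 30·12 + 700·4 + 2·8 + 60·3 = 3365.
x* = 5605/801 = 7.00, y* = 3365/801 = 4.20.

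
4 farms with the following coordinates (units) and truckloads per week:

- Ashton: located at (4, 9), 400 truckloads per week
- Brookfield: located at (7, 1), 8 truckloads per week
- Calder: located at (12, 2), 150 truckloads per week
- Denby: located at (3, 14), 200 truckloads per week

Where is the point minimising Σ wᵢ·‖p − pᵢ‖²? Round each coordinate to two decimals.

The minimiser of Σwᵢ‖p−pᵢ‖² is the weighted centroid p* = (Σwᵢpᵢ)/(Σwᵢ).
Σwᵢ = 758.
Σwᵢxᵢ = 400·4 + 8·7 + 150·12 + 200·3 = 4056.
Σwᵢyᵢ = 400·9 + 8·1 + 150·2 + 200·14 = 6708.
x* = 4056/758 = 5.35, y* = 6708/758 = 8.85.

(5.35, 8.85)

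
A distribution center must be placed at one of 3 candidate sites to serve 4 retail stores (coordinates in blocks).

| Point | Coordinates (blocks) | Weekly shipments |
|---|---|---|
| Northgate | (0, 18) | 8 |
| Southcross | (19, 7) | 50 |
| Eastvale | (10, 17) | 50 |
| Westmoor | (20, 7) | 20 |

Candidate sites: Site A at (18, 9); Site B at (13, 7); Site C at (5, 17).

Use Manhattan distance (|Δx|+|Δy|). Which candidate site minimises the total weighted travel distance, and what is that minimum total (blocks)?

Total weighted distance at each candidate:
  Site A (18, 9): total = 1246
  Site B (13, 7): total = 1282
  Site C (5, 17): total = 1998
Minimum is at Site A with total 1246 blocks.

Site A, total 1246 blocks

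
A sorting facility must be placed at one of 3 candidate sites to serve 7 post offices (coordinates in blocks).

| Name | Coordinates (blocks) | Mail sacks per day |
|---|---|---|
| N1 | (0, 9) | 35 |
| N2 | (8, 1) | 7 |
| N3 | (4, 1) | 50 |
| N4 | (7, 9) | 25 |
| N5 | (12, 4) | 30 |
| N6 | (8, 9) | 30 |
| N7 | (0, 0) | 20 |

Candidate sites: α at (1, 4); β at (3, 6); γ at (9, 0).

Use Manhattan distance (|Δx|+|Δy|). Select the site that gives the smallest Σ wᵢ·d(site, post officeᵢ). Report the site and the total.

β, total 1505 blocks

Total weighted distance at each candidate:
  α (1, 4): total = 1645
  β (3, 6): total = 1505
  γ (9, 0): total = 1909
Minimum is at β with total 1505 blocks.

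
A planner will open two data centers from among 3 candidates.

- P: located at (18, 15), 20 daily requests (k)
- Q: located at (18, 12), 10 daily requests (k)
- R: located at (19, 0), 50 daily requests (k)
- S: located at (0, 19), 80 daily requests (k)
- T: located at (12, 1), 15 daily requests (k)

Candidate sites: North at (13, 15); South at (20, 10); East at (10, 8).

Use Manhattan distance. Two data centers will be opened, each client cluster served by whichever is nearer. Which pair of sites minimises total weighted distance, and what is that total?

{North, South}, total 2275

Evaluate every pair (each demand assigned to the nearer of the two):
  {North, South}: total = 2275
  {North, East}: total = 2525
  {South, East}: total = 2545
Best pair: {North, South} with total 2275.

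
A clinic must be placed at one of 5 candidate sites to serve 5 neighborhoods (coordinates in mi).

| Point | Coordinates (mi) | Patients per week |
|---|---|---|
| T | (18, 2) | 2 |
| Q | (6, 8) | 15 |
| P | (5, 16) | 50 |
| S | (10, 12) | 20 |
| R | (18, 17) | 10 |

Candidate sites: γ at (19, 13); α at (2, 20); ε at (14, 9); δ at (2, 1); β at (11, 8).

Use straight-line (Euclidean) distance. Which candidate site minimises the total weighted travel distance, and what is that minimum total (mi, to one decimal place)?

β, total 789.9 mi

Total weighted distance at each candidate:
  γ (19, 13): total = 1169.2
  α (2, 20): total = 877.0
  ε (14, 9): total = 896.6
  δ (2, 1): total = 1416.2
  β (11, 8): total = 789.9
Minimum is at β with total 789.9 mi.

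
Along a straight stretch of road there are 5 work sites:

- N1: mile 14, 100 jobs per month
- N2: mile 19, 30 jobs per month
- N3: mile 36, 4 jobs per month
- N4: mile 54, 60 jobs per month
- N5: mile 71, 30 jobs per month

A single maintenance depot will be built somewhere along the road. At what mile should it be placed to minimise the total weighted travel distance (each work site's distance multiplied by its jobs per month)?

x = 19

For a sum of weighted absolute distances on a line, the optimum is the weighted median (not the mean). Total weight W = 224; half-weight = 112.
Sort by position and accumulate weight:
  mile 14 (N1, w=100) → cum 100
  mile 19 (N2, w=30) → cum 130  ≥ 112 → median here
  mile 36 (N3, w=4) → cum 134
  mile 54 (N4, w=60) → cum 194
  mile 71 (N5, w=30) → cum 224
Optimal location: mile 19.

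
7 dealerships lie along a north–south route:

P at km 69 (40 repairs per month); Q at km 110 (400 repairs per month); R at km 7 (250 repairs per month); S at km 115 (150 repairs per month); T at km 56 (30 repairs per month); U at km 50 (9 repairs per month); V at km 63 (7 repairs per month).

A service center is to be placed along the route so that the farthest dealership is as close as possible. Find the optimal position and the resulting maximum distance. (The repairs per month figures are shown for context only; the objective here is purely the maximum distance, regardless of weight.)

The 1-center on a line is the midpoint of the two extreme points: leftmost at 7, rightmost at 115.
Optimal location = (7 + 115)/2 = 61; maximum distance = (115 − 7)/2 = 54.

location 61, max distance 54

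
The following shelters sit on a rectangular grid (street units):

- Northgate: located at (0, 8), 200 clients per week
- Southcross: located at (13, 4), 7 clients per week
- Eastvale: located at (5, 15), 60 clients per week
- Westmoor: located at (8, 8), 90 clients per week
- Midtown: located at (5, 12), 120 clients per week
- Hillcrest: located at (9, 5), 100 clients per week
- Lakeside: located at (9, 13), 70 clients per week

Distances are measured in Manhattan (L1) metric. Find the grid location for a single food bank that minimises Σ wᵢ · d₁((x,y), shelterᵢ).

Manhattan distance separates: Σwᵢ(|x−xᵢ|+|y−yᵢ|) = Σwᵢ|x−xᵢ| + Σwᵢ|y−yᵢ|, so x and y are optimised independently as 1-D weighted medians.
Total weight W = 647; half = 323.5.
x-coordinate, sorted with cumulative weight:
  x=0 (Northgate, w=200) cum 200
  x=5 (Eastvale, w=60) cum 260
  x=5 (Midtown, w=120) cum 380  ← median
  x=8 (Westmoor, w=90) cum 470
  x=9 (Hillcrest, w=100) cum 570
  x=9 (Lakeside, w=70) cum 640
  x=13 (Southcross, w=7) cum 647
⇒ x* = 5
y-coordinate, sorted with cumulative weight:
  y=4 (Southcross, w=7) cum 7
  y=5 (Hillcrest, w=100) cum 107
  y=8 (Northgate, w=200) cum 307
  y=8 (Westmoor, w=90) cum 397  ← median
  y=12 (Midtown, w=120) cum 517
  y=13 (Lakeside, w=70) cum 587
  y=15 (Eastvale, w=60) cum 647
⇒ y* = 8

(5, 8)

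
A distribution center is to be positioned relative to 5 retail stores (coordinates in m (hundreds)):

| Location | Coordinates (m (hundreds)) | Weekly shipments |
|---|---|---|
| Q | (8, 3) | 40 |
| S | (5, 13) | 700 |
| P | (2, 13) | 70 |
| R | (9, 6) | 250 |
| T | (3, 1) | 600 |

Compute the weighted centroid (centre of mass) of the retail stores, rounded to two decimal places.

The minimiser of Σwᵢ‖p−pᵢ‖² is the weighted centroid p* = (Σwᵢpᵢ)/(Σwᵢ).
Σwᵢ = 1660.
Σwᵢxᵢ = 40·8 + 700·5 + 70·2 + 250·9 + 600·3 = 8010.
Σwᵢyᵢ = 40·3 + 700·13 + 70·13 + 250·6 + 600·1 = 12230.
x* = 8010/1660 = 4.83, y* = 12230/1660 = 7.37.

(4.83, 7.37)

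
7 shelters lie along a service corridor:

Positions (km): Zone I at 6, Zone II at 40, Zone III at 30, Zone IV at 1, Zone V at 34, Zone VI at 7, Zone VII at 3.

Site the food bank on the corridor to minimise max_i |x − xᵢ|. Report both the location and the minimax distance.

The 1-center on a line is the midpoint of the two extreme points: leftmost at 1, rightmost at 40.
Optimal location = (1 + 40)/2 = 20.5; maximum distance = (40 − 1)/2 = 19.5.

location 20.5, max distance 19.5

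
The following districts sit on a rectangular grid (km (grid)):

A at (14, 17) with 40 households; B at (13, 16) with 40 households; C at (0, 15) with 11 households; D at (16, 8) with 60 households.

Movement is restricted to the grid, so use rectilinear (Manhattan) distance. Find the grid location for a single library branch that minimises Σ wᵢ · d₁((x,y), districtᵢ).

Manhattan distance separates: Σwᵢ(|x−xᵢ|+|y−yᵢ|) = Σwᵢ|x−xᵢ| + Σwᵢ|y−yᵢ|, so x and y are optimised independently as 1-D weighted medians.
Total weight W = 151; half = 75.5.
x-coordinate, sorted with cumulative weight:
  x=0 (C, w=11) cum 11
  x=13 (B, w=40) cum 51
  x=14 (A, w=40) cum 91  ← median
  x=16 (D, w=60) cum 151
⇒ x* = 14
y-coordinate, sorted with cumulative weight:
  y=8 (D, w=60) cum 60
  y=15 (C, w=11) cum 71
  y=16 (B, w=40) cum 111  ← median
  y=17 (A, w=40) cum 151
⇒ y* = 16

(14, 16)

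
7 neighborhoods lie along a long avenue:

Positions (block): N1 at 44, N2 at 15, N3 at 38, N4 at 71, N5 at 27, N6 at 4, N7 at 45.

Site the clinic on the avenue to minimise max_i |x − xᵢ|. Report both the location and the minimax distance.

location 37.5, max distance 33.5

The 1-center on a line is the midpoint of the two extreme points: leftmost at 4, rightmost at 71.
Optimal location = (4 + 71)/2 = 37.5; maximum distance = (71 − 4)/2 = 33.5.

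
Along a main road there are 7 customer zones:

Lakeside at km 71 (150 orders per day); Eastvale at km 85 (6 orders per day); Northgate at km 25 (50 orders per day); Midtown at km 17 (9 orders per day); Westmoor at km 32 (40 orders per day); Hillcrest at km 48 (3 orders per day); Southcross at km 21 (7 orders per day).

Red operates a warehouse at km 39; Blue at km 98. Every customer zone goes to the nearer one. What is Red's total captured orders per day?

109

The indifferent point is the midpoint (39+98)/2 = 68.5; customer zones left of it (closer to Red at 39) go to Red, those right go to Blue.
  Midtown at 17 (w=9) → Red
  Southcross at 21 (w=7) → Red
  Northgate at 25 (w=50) → Red
  Westmoor at 32 (w=40) → Red
  Hillcrest at 48 (w=3) → Red
  Lakeside at 71 (w=150) → Blue
  Eastvale at 85 (w=6) → Blue
Red captures 109; Blue captures 156.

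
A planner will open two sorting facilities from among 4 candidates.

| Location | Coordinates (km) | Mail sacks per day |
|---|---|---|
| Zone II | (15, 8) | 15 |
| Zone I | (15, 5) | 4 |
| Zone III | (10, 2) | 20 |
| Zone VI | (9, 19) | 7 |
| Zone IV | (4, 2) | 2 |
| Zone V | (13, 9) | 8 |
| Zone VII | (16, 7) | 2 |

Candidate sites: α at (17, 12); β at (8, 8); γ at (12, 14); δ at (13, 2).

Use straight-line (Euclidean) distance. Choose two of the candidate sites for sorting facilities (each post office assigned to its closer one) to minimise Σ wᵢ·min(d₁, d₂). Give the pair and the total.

{γ, δ}, total 280.6

Evaluate every pair (each demand assigned to the nearer of the two):
  {γ, δ}: total = 280.6
  {α, δ}: total = 284.1
  {β, δ}: total = 313.5
  {α, β}: total = 361.7
  {β, γ}: total = 369.7
  {α, γ}: total = 459.4
Best pair: {γ, δ} with total 280.6.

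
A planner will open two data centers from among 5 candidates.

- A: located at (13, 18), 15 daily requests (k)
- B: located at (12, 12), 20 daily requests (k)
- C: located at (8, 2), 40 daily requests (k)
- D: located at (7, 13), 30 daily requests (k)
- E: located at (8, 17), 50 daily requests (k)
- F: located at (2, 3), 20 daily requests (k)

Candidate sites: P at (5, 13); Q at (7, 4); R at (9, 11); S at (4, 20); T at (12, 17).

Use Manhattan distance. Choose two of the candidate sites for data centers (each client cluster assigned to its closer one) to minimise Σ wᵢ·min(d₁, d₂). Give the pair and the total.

Evaluate every pair (each demand assigned to the nearer of the two):
  {Q, T}: total = 840
  {Q, R}: total = 955
  {P, Q}: total = 1005
  {R, T}: total = 1130
  {P, T}: total = 1210
  {Q, S}: total = 1285
  {P, R}: total = 1315
  {R, S}: total = 1415
  {P, S}: total = 1555
  {S, T}: total = 1740
Best pair: {Q, T} with total 840.

{Q, T}, total 840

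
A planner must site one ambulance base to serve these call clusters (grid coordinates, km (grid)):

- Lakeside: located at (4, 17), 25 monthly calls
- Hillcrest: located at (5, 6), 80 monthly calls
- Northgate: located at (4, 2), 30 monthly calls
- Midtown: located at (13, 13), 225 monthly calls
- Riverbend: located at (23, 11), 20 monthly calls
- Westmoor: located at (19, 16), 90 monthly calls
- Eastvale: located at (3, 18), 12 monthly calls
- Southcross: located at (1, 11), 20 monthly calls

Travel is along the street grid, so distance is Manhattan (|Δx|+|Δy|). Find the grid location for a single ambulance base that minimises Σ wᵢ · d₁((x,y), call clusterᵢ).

(13, 13)

Manhattan distance separates: Σwᵢ(|x−xᵢ|+|y−yᵢ|) = Σwᵢ|x−xᵢ| + Σwᵢ|y−yᵢ|, so x and y are optimised independently as 1-D weighted medians.
Total weight W = 502; half = 251.
x-coordinate, sorted with cumulative weight:
  x=1 (Southcross, w=20) cum 20
  x=3 (Eastvale, w=12) cum 32
  x=4 (Lakeside, w=25) cum 57
  x=4 (Northgate, w=30) cum 87
  x=5 (Hillcrest, w=80) cum 167
  x=13 (Midtown, w=225) cum 392  ← median
  x=19 (Westmoor, w=90) cum 482
  x=23 (Riverbend, w=20) cum 502
⇒ x* = 13
y-coordinate, sorted with cumulative weight:
  y=2 (Northgate, w=30) cum 30
  y=6 (Hillcrest, w=80) cum 110
  y=11 (Riverbend, w=20) cum 130
  y=11 (Southcross, w=20) cum 150
  y=13 (Midtown, w=225) cum 375  ← median
  y=16 (Westmoor, w=90) cum 465
  y=17 (Lakeside, w=25) cum 490
  y=18 (Eastvale, w=12) cum 502
⇒ y* = 13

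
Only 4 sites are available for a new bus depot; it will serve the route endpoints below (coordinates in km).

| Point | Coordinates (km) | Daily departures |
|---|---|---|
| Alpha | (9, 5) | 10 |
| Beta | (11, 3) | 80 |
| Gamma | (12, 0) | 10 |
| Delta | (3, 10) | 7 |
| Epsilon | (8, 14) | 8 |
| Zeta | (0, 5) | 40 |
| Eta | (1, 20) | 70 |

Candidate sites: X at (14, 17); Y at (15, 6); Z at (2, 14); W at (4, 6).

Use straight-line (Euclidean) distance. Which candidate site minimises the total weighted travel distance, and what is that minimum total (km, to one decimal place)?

Total weighted distance at each candidate:
  X (14, 17): total = 3263.0
  Y (15, 6): total = 2688.8
  Z (2, 14): total = 2294.5
  W (4, 6): total = 2027.8
Minimum is at W with total 2027.8 km.

W, total 2027.8 km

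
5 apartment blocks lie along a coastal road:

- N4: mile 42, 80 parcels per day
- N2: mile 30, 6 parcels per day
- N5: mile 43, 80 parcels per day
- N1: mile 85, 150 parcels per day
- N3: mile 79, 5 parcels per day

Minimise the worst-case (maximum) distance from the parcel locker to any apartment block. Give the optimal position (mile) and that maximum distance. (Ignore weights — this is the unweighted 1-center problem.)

location 57.5, max distance 27.5

The 1-center on a line is the midpoint of the two extreme points: leftmost at 30, rightmost at 85.
Optimal location = (30 + 85)/2 = 57.5; maximum distance = (85 − 30)/2 = 27.5.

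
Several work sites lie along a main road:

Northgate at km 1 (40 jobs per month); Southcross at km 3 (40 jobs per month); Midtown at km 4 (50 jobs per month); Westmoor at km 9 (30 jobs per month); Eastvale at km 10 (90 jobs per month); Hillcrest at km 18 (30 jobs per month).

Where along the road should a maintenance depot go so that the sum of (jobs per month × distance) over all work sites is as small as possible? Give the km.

x = 9

For a sum of weighted absolute distances on a line, the optimum is the weighted median (not the mean). Total weight W = 280; half-weight = 140.
Sort by position and accumulate weight:
  km 1 (Northgate, w=40) → cum 40
  km 3 (Southcross, w=40) → cum 80
  km 4 (Midtown, w=50) → cum 130
  km 9 (Westmoor, w=30) → cum 160  ≥ 140 → median here
  km 10 (Eastvale, w=90) → cum 250
  km 18 (Hillcrest, w=30) → cum 280
Optimal location: km 9.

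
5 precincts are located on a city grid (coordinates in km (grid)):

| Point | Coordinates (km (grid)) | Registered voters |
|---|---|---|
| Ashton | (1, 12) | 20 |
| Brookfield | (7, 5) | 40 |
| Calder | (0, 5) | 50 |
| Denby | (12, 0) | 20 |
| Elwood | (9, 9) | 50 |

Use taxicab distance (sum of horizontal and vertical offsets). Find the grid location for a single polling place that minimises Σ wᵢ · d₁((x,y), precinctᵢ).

(7, 5)

Manhattan distance separates: Σwᵢ(|x−xᵢ|+|y−yᵢ|) = Σwᵢ|x−xᵢ| + Σwᵢ|y−yᵢ|, so x and y are optimised independently as 1-D weighted medians.
Total weight W = 180; half = 90.
x-coordinate, sorted with cumulative weight:
  x=0 (Calder, w=50) cum 50
  x=1 (Ashton, w=20) cum 70
  x=7 (Brookfield, w=40) cum 110  ← median
  x=9 (Elwood, w=50) cum 160
  x=12 (Denby, w=20) cum 180
⇒ x* = 7
y-coordinate, sorted with cumulative weight:
  y=0 (Denby, w=20) cum 20
  y=5 (Brookfield, w=40) cum 60
  y=5 (Calder, w=50) cum 110  ← median
  y=9 (Elwood, w=50) cum 160
  y=12 (Ashton, w=20) cum 180
⇒ y* = 5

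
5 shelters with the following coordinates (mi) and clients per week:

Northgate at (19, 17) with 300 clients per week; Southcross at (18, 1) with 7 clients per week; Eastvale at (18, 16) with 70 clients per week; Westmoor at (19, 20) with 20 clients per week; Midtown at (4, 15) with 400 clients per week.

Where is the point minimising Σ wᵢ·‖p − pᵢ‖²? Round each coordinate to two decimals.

(11.38, 15.84)

The minimiser of Σwᵢ‖p−pᵢ‖² is the weighted centroid p* = (Σwᵢpᵢ)/(Σwᵢ).
Σwᵢ = 797.
Σwᵢxᵢ = 300·19 + 7·18 + 70·18 + 20·19 + 400·4 = 9066.
Σwᵢyᵢ = 300·17 + 7·1 + 70·16 + 20·20 + 400·15 = 12627.
x* = 9066/797 = 11.38, y* = 12627/797 = 15.84.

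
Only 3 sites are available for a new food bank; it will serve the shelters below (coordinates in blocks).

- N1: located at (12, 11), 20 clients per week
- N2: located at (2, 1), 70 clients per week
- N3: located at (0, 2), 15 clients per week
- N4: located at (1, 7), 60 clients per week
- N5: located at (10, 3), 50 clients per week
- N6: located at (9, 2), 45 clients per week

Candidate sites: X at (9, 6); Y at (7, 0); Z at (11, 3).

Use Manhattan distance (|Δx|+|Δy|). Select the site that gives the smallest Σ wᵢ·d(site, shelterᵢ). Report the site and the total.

X, total 2115 blocks

Total weighted distance at each candidate:
  X (9, 6): total = 2115
  Y (7, 0): total = 2135
  Z (11, 3): total = 2155
Minimum is at X with total 2115 blocks.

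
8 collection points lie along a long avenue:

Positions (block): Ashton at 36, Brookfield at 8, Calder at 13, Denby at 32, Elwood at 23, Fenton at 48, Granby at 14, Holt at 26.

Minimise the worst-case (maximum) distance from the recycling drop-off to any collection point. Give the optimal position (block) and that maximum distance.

The 1-center on a line is the midpoint of the two extreme points: leftmost at 8, rightmost at 48.
Optimal location = (8 + 48)/2 = 28; maximum distance = (48 − 8)/2 = 20.

location 28, max distance 20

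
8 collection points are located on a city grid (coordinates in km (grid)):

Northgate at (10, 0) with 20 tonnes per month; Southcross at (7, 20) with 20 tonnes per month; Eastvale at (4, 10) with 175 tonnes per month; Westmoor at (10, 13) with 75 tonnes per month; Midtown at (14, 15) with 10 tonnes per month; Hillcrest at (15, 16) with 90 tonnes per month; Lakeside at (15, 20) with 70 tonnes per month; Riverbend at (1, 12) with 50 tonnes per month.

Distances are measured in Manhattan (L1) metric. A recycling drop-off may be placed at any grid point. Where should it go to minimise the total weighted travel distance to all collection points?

Manhattan distance separates: Σwᵢ(|x−xᵢ|+|y−yᵢ|) = Σwᵢ|x−xᵢ| + Σwᵢ|y−yᵢ|, so x and y are optimised independently as 1-D weighted medians.
Total weight W = 510; half = 255.
x-coordinate, sorted with cumulative weight:
  x=1 (Riverbend, w=50) cum 50
  x=4 (Eastvale, w=175) cum 225
  x=7 (Southcross, w=20) cum 245
  x=10 (Northgate, w=20) cum 265  ← median
  x=10 (Westmoor, w=75) cum 340
  x=14 (Midtown, w=10) cum 350
  x=15 (Hillcrest, w=90) cum 440
  x=15 (Lakeside, w=70) cum 510
⇒ x* = 10
y-coordinate, sorted with cumulative weight:
  y=0 (Northgate, w=20) cum 20
  y=10 (Eastvale, w=175) cum 195
  y=12 (Riverbend, w=50) cum 245
  y=13 (Westmoor, w=75) cum 320  ← median
  y=15 (Midtown, w=10) cum 330
  y=16 (Hillcrest, w=90) cum 420
  y=20 (Southcross, w=20) cum 440
  y=20 (Lakeside, w=70) cum 510
⇒ y* = 13

(10, 13)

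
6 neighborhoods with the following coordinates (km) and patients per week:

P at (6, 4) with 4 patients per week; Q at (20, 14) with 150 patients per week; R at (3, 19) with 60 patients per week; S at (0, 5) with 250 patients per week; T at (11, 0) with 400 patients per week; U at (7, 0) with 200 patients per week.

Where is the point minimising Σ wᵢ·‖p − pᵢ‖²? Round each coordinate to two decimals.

(8.46, 4.23)

The minimiser of Σwᵢ‖p−pᵢ‖² is the weighted centroid p* = (Σwᵢpᵢ)/(Σwᵢ).
Σwᵢ = 1064.
Σwᵢxᵢ = 4·6 + 150·20 + 60·3 + 250·0 + 400·11 + 200·7 = 9004.
Σwᵢyᵢ = 4·4 + 150·14 + 60·19 + 250·5 + 400·0 + 200·0 = 4506.
x* = 9004/1064 = 8.46, y* = 4506/1064 = 4.23.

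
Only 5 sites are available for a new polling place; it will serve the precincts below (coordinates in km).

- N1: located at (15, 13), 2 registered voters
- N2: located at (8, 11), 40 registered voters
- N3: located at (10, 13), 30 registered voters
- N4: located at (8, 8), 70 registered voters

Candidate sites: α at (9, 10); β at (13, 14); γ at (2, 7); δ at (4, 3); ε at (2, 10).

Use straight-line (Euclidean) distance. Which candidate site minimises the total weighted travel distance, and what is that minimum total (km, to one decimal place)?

α, total 321.4 km

Total weighted distance at each candidate:
  α (9, 10): total = 321.4
  β (13, 14): total = 879.3
  γ (2, 7): total = 1042.9
  δ (4, 3): total = 1185.6
  ε (2, 10): total = 969.0
Minimum is at α with total 321.4 km.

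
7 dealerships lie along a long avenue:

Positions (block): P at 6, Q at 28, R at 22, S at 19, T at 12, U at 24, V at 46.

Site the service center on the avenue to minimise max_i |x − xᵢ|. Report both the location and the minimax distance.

location 26, max distance 20

The 1-center on a line is the midpoint of the two extreme points: leftmost at 6, rightmost at 46.
Optimal location = (6 + 46)/2 = 26; maximum distance = (46 − 6)/2 = 20.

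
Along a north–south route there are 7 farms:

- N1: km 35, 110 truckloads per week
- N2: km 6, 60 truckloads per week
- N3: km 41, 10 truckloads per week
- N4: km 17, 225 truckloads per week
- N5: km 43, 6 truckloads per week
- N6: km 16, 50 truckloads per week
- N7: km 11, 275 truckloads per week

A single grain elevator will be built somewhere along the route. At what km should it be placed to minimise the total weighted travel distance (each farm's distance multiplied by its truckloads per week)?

For a sum of weighted absolute distances on a line, the optimum is the weighted median (not the mean). Total weight W = 736; half-weight = 368.
Sort by position and accumulate weight:
  km 6 (N2, w=60) → cum 60
  km 11 (N7, w=275) → cum 335
  km 16 (N6, w=50) → cum 385  ≥ 368 → median here
  km 17 (N4, w=225) → cum 610
  km 35 (N1, w=110) → cum 720
  km 41 (N3, w=10) → cum 730
  km 43 (N5, w=6) → cum 736
Optimal location: km 16.

x = 16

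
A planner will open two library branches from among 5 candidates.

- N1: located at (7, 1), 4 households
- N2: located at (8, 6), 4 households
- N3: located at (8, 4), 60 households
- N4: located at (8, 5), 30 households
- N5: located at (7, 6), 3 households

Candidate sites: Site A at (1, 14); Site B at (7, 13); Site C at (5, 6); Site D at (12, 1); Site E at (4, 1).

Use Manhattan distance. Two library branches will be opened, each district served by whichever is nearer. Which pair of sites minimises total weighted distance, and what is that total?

Evaluate every pair (each demand assigned to the nearer of the two):
  {Site C, Site E}: total = 450
  {Site C, Site D}: total = 458
  {Site A, Site C}: total = 466
  {Site B, Site C}: total = 466
  {Site B, Site E}: total = 725
  {Site A, Site E}: total = 732
  {Site D, Site E}: total = 732
  {Site B, Site D}: total = 733
  {Site A, Site D}: total = 746
  {Site A, Site B}: total = 971
Best pair: {Site C, Site E} with total 450.

{Site C, Site E}, total 450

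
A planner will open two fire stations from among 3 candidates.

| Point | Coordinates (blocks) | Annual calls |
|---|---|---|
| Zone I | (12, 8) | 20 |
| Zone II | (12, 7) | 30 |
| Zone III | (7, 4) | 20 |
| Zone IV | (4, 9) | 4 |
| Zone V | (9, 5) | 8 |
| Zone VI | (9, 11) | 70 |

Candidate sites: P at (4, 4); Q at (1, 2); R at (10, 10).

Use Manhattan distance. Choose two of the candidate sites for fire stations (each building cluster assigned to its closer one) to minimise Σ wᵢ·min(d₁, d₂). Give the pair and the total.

Evaluate every pair (each demand assigned to the nearer of the two):
  {P, R}: total = 498
  {Q, R}: total = 606
  {P, Q}: total = 1538
Best pair: {P, R} with total 498.

{P, R}, total 498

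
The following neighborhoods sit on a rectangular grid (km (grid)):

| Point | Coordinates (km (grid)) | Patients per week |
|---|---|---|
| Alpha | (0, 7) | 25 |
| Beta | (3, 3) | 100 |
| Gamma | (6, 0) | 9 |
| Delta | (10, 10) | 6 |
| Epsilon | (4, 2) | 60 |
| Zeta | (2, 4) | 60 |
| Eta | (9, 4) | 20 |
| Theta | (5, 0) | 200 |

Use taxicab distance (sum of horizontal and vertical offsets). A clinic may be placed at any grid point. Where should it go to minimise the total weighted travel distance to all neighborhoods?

(4, 2)

Manhattan distance separates: Σwᵢ(|x−xᵢ|+|y−yᵢ|) = Σwᵢ|x−xᵢ| + Σwᵢ|y−yᵢ|, so x and y are optimised independently as 1-D weighted medians.
Total weight W = 480; half = 240.
x-coordinate, sorted with cumulative weight:
  x=0 (Alpha, w=25) cum 25
  x=2 (Zeta, w=60) cum 85
  x=3 (Beta, w=100) cum 185
  x=4 (Epsilon, w=60) cum 245  ← median
  x=5 (Theta, w=200) cum 445
  x=6 (Gamma, w=9) cum 454
  x=9 (Eta, w=20) cum 474
  x=10 (Delta, w=6) cum 480
⇒ x* = 4
y-coordinate, sorted with cumulative weight:
  y=0 (Gamma, w=9) cum 9
  y=0 (Theta, w=200) cum 209
  y=2 (Epsilon, w=60) cum 269  ← median
  y=3 (Beta, w=100) cum 369
  y=4 (Zeta, w=60) cum 429
  y=4 (Eta, w=20) cum 449
  y=7 (Alpha, w=25) cum 474
  y=10 (Delta, w=6) cum 480
⇒ y* = 2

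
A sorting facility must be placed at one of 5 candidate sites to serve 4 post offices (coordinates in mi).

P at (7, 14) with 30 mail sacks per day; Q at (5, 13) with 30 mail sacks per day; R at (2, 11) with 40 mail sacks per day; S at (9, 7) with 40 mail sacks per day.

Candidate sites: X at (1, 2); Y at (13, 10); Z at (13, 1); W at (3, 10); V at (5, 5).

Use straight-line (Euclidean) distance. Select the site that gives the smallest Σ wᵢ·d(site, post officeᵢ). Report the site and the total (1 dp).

Total weighted distance at each candidate:
  X (1, 2): total = 1493.2
  Y (13, 10): total = 1114.5
  Z (13, 1): total = 1745.3
  W (3, 10): total = 602.8
  V (5, 5): total = 963.8
Minimum is at W with total 602.8 mi.

W, total 602.8 mi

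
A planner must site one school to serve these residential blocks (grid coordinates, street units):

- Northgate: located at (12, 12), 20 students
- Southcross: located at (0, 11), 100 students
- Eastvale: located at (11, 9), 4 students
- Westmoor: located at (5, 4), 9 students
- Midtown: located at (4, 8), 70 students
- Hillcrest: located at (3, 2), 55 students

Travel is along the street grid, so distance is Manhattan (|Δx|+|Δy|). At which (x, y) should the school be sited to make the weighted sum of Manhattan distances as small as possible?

Manhattan distance separates: Σwᵢ(|x−xᵢ|+|y−yᵢ|) = Σwᵢ|x−xᵢ| + Σwᵢ|y−yᵢ|, so x and y are optimised independently as 1-D weighted medians.
Total weight W = 258; half = 129.
x-coordinate, sorted with cumulative weight:
  x=0 (Southcross, w=100) cum 100
  x=3 (Hillcrest, w=55) cum 155  ← median
  x=4 (Midtown, w=70) cum 225
  x=5 (Westmoor, w=9) cum 234
  x=11 (Eastvale, w=4) cum 238
  x=12 (Northgate, w=20) cum 258
⇒ x* = 3
y-coordinate, sorted with cumulative weight:
  y=2 (Hillcrest, w=55) cum 55
  y=4 (Westmoor, w=9) cum 64
  y=8 (Midtown, w=70) cum 134  ← median
  y=9 (Eastvale, w=4) cum 138
  y=11 (Southcross, w=100) cum 238
  y=12 (Northgate, w=20) cum 258
⇒ y* = 8

(3, 8)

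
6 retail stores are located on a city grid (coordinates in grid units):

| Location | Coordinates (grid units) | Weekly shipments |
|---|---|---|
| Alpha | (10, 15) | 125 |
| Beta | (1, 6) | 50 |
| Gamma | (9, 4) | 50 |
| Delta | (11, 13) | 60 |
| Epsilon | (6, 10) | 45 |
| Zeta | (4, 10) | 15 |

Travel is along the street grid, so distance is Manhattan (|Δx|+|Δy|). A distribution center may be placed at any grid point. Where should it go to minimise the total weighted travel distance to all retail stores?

Manhattan distance separates: Σwᵢ(|x−xᵢ|+|y−yᵢ|) = Σwᵢ|x−xᵢ| + Σwᵢ|y−yᵢ|, so x and y are optimised independently as 1-D weighted medians.
Total weight W = 345; half = 172.5.
x-coordinate, sorted with cumulative weight:
  x=1 (Beta, w=50) cum 50
  x=4 (Zeta, w=15) cum 65
  x=6 (Epsilon, w=45) cum 110
  x=9 (Gamma, w=50) cum 160
  x=10 (Alpha, w=125) cum 285  ← median
  x=11 (Delta, w=60) cum 345
⇒ x* = 10
y-coordinate, sorted with cumulative weight:
  y=4 (Gamma, w=50) cum 50
  y=6 (Beta, w=50) cum 100
  y=10 (Epsilon, w=45) cum 145
  y=10 (Zeta, w=15) cum 160
  y=13 (Delta, w=60) cum 220  ← median
  y=15 (Alpha, w=125) cum 345
⇒ y* = 13

(10, 13)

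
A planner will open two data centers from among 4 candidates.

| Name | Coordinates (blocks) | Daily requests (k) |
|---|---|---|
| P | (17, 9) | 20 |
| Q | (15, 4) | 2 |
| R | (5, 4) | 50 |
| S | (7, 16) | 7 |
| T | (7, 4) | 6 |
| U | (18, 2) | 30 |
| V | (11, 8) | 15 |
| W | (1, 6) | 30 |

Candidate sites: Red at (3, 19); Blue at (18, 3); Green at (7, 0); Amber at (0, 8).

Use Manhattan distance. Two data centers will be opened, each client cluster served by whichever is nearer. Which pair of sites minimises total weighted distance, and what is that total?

{Blue, Amber}, total 1054

Evaluate every pair (each demand assigned to the nearer of the two):
  {Blue, Amber}: total = 1054
  {Blue, Green}: total = 1154
  {Green, Amber}: total = 1458
  {Red, Blue}: total = 1629
  {Red, Green}: total = 1707
  {Red, Amber}: total = 1938
Best pair: {Blue, Amber} with total 1054.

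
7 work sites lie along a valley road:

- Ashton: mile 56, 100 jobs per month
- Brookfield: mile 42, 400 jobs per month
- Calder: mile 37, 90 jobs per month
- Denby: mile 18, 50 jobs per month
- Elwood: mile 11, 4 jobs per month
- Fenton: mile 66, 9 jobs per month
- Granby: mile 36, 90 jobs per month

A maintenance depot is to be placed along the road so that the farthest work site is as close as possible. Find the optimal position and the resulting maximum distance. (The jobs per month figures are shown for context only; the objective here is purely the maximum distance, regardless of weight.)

location 38.5, max distance 27.5

The 1-center on a line is the midpoint of the two extreme points: leftmost at 11, rightmost at 66.
Optimal location = (11 + 66)/2 = 38.5; maximum distance = (66 − 11)/2 = 27.5.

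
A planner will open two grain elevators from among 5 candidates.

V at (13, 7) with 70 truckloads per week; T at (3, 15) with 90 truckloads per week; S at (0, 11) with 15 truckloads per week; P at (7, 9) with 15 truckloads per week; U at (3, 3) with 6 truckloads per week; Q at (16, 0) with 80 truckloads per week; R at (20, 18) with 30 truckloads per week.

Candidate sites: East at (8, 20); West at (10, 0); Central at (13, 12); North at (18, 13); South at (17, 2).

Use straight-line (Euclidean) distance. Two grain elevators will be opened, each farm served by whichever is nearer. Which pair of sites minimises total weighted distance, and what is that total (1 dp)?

Evaluate every pair (each demand assigned to the nearer of the two):
  {East, South}: total = 2059.0
  {Central, South}: total = 2122.0
  {East, West}: total = 2383.1
  {West, Central}: total = 2388.1
  {East, Central}: total = 2614.5
  {North, South}: total = 2682.1
  {Central, North}: total = 2817.6
  {East, North}: total = 2849.5
  {West, North}: total = 2947.6
  {West, South}: total = 3016.2
Best pair: {East, South} with total 2059.0.

{East, South}, total 2059.0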